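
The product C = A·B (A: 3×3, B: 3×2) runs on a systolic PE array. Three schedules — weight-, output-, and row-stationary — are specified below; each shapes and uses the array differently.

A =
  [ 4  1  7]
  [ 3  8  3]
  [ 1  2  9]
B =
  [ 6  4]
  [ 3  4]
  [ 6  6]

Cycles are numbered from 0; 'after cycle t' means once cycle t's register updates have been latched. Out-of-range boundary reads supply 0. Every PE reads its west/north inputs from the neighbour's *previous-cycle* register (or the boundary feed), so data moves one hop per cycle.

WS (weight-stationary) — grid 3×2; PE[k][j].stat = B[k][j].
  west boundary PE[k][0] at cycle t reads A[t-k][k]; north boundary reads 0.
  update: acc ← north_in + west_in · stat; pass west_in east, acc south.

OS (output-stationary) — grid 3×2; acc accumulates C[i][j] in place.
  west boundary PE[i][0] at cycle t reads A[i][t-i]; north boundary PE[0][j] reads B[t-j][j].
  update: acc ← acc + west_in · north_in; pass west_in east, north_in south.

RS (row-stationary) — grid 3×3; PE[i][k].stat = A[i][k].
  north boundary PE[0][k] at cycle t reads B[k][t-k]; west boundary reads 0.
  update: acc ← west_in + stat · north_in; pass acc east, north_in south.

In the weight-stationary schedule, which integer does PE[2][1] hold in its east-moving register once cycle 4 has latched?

register = 3

Tracing WS — 3×2 array, target PE[2][1]:
  [0] (1,1) acc=0 (h:0 v:0)
  [0] (2,0) acc=0 (h:0 v:0)
  [0] (2,1) acc=0 (h:0 v:0)
  [1] (1,1) acc=0 (h:0 v:0)
  [1] (2,0) acc=0 (h:0 v:0)
  [1] (2,1) acc=0 (h:0 v:0)
  [2] (1,1) acc=20 (h:1 v:20)
  [2] (2,0) acc=69 (h:7 v:69)
  [2] (2,1) acc=0 (h:0 v:0)
  [3] (1,1) acc=44 (h:8 v:44)
  [3] (2,0) acc=60 (h:3 v:60)
  [3] (2,1) acc=62 (h:7 v:62)
  [4] (1,1) acc=12 (h:2 v:12)
  [4] (2,0) acc=66 (h:9 v:66)
  [4] (2,1) acc=62 (h:3 v:62)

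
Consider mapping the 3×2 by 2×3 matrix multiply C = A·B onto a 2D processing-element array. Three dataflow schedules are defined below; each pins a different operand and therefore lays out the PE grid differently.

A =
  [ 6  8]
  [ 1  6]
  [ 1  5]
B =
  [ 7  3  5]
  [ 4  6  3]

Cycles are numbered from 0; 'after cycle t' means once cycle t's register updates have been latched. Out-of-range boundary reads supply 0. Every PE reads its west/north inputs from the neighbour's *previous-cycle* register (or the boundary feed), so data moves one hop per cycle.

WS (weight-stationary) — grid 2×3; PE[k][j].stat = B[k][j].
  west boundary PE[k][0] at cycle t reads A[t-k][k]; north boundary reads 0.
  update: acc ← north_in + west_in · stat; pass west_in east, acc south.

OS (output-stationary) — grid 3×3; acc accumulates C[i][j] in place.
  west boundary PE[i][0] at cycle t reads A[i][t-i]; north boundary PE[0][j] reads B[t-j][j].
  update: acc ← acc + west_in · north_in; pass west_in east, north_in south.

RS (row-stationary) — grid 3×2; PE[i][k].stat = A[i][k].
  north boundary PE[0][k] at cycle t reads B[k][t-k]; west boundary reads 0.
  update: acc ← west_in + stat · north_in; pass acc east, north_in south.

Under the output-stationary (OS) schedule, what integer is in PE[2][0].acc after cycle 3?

PE[2][0].acc = 27

OS 3×3: PE[2][0] cycle-by-cycle (with neighbour feeds):
  c0 r1c0: 0 / 0 / 0
  c0 r2c0: 0 / 0 / 0
  c1 r1c0: 7 / 1 / 7
  c1 r2c0: 0 / 0 / 0
  c2 r1c0: 31 / 6 / 4
  c2 r2c0: 7 / 1 / 7
  c3 r1c0: 31 / 0 / 0
  c3 r2c0: 27 / 5 / 4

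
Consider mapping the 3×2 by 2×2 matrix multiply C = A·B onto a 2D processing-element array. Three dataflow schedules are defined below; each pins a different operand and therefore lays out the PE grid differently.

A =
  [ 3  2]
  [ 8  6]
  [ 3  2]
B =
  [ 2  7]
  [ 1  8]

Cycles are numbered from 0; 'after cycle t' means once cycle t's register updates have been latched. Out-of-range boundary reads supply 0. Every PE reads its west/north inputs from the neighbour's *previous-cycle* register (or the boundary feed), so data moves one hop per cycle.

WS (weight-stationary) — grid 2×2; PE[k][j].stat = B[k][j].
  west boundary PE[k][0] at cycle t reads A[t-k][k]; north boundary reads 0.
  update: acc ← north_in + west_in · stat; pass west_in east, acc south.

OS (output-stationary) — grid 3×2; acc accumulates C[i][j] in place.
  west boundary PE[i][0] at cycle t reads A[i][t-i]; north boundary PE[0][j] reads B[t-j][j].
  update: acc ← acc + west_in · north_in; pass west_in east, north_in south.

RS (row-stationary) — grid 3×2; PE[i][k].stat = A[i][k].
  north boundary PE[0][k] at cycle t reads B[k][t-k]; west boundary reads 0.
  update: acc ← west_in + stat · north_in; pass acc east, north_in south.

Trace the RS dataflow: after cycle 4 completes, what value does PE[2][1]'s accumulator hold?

RS (3×2). Following PE[2][1] plus its west/north inputs:
  c0 r1c1: 0 / 0 / 0
  c0 r2c0: 0 / 0 / 0
  c0 r2c1: 0 / 0 / 0
  c1 r1c1: 0 / 0 / 0
  c1 r2c0: 0 / 0 / 0
  c1 r2c1: 0 / 0 / 0
  c2 r1c1: 22 / 22 / 1
  c2 r2c0: 6 / 6 / 2
  c2 r2c1: 0 / 0 / 0
  c3 r1c1: 104 / 104 / 8
  c3 r2c0: 21 / 21 / 7
  c3 r2c1: 8 / 8 / 1
  c4 r1c1: 0 / 0 / 0
  c4 r2c0: 0 / 0 / 0
  c4 r2c1: 37 / 37 / 8

PE[2][1].acc = 37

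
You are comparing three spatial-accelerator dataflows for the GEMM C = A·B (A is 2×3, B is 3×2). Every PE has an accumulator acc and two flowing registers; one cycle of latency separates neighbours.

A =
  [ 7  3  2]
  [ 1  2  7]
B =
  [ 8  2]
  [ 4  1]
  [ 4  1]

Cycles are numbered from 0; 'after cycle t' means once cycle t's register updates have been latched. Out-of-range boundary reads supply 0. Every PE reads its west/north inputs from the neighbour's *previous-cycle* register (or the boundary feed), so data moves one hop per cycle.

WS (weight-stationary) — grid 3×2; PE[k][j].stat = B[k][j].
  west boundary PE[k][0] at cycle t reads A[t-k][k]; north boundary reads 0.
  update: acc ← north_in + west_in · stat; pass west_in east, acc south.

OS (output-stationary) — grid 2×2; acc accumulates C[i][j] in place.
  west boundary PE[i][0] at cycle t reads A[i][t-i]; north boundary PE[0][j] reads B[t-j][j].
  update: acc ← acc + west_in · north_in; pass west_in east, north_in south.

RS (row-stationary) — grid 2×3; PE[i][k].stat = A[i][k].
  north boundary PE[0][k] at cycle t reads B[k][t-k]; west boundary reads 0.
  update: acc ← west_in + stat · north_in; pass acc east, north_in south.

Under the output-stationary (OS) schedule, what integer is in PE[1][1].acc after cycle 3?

PE[1][1].acc = 4

OS 2×2: PE[1][1] cycle-by-cycle (with neighbour feeds):
  [0] (0,1) acc=0 (h:0 v:0)
  [0] (1,0) acc=0 (h:0 v:0)
  [0] (1,1) acc=0 (h:0 v:0)
  [1] (0,1) acc=14 (h:7 v:2)
  [1] (1,0) acc=8 (h:1 v:8)
  [1] (1,1) acc=0 (h:0 v:0)
  [2] (0,1) acc=17 (h:3 v:1)
  [2] (1,0) acc=16 (h:2 v:4)
  [2] (1,1) acc=2 (h:1 v:2)
  [3] (0,1) acc=19 (h:2 v:1)
  [3] (1,0) acc=44 (h:7 v:4)
  [3] (1,1) acc=4 (h:2 v:1)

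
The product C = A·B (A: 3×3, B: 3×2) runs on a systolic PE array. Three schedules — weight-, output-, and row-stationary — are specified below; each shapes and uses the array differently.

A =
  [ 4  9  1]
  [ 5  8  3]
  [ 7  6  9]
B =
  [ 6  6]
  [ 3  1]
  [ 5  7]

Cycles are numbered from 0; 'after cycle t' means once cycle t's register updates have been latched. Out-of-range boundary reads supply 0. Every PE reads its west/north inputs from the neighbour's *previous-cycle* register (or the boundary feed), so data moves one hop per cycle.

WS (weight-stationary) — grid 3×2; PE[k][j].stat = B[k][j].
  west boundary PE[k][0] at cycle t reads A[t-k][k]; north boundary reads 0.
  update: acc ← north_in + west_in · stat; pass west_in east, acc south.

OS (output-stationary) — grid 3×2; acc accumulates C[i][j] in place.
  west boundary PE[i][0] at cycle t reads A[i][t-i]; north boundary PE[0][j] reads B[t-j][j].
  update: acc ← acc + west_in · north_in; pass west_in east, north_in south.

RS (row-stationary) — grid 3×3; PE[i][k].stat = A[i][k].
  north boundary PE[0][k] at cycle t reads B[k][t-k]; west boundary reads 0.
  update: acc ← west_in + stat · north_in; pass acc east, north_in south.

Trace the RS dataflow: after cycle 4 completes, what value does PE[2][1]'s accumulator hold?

RS 3×3: PE[2][1] cycle-by-cycle (with neighbour feeds):
  0: (1,1).acc=0  regs=<0,0>
  0: (2,0).acc=0  regs=<0,0>
  0: (2,1).acc=0  regs=<0,0>
  1: (1,1).acc=0  regs=<0,0>
  1: (2,0).acc=0  regs=<0,0>
  1: (2,1).acc=0  regs=<0,0>
  2: (1,1).acc=54  regs=<54,3>
  2: (2,0).acc=42  regs=<42,6>
  2: (2,1).acc=0  regs=<0,0>
  3: (1,1).acc=38  regs=<38,1>
  3: (2,0).acc=42  regs=<42,6>
  3: (2,1).acc=60  regs=<60,3>
  4: (1,1).acc=0  regs=<0,0>
  4: (2,0).acc=0  regs=<0,0>
  4: (2,1).acc=48  regs=<48,1>

PE[2][1].acc = 48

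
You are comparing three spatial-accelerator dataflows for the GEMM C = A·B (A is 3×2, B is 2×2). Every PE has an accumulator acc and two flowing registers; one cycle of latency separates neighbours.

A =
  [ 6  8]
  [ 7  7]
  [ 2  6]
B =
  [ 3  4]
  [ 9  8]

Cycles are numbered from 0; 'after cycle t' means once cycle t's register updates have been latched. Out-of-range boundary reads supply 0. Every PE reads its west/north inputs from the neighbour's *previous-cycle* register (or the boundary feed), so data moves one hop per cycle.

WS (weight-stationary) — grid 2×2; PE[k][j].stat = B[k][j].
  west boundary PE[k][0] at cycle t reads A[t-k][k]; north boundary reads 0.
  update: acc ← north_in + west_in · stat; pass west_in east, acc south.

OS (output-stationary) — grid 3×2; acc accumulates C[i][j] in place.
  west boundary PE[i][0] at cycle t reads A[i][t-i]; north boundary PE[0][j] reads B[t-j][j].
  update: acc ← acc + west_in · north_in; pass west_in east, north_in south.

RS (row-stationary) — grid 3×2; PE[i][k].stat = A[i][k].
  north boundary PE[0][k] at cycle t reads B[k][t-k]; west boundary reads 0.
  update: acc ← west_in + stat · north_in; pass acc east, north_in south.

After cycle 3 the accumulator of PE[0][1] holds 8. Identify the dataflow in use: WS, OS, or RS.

WS (2×2 grid), PE[0][1]:
  cycle 0: PE[0][1] → acc 0, east 0, south 0
  cycle 1: PE[0][1] → acc 24, east 6, south 24
  cycle 2: PE[0][1] → acc 28, east 7, south 28
  cycle 3: PE[0][1] → acc 8, east 2, south 8
OS (3×2 grid), PE[0][1]:
  cycle 0: PE[0][1] → acc 0, east 0, south 0
  cycle 1: PE[0][1] → acc 24, east 6, south 4
  cycle 2: PE[0][1] → acc 88, east 8, south 8
  cycle 3: PE[0][1] → acc 88, east 0, south 0
RS (3×2 grid), PE[0][1]:
  cycle 0: PE[0][1] → acc 0, east 0, south 0
  cycle 1: PE[0][1] → acc 90, east 90, south 9
  cycle 2: PE[0][1] → acc 88, east 88, south 8
  cycle 3: PE[0][1] → acc 0, east 0, south 0

dataflow = WS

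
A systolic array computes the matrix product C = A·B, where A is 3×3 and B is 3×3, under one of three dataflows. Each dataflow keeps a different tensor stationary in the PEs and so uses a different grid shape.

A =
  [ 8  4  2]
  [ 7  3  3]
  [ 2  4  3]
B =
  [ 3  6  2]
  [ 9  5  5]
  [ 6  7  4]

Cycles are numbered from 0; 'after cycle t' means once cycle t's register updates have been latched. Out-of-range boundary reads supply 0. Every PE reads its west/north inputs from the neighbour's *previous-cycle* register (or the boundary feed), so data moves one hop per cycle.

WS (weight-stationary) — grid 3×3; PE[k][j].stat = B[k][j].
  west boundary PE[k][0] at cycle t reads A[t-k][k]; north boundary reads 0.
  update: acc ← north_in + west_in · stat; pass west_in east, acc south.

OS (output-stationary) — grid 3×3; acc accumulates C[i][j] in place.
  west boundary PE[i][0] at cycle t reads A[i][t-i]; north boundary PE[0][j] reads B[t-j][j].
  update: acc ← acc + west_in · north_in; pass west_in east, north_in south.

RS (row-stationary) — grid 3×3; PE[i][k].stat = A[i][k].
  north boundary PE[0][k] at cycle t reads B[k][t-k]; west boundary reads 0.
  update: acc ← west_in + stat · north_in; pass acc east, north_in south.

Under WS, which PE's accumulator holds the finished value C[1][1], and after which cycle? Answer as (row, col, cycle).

(row, col, cycle) = (2, 1, 4)

WS: C[1][1] accumulates in PE[2][1]:
  0: (2,1).acc=0  regs=<0,0>
  1: (2,1).acc=0  regs=<0,0>
  2: (2,1).acc=0  regs=<0,0>
  3: (2,1).acc=82  regs=<2,82>
  4: (2,1).acc=78  regs=<3,78>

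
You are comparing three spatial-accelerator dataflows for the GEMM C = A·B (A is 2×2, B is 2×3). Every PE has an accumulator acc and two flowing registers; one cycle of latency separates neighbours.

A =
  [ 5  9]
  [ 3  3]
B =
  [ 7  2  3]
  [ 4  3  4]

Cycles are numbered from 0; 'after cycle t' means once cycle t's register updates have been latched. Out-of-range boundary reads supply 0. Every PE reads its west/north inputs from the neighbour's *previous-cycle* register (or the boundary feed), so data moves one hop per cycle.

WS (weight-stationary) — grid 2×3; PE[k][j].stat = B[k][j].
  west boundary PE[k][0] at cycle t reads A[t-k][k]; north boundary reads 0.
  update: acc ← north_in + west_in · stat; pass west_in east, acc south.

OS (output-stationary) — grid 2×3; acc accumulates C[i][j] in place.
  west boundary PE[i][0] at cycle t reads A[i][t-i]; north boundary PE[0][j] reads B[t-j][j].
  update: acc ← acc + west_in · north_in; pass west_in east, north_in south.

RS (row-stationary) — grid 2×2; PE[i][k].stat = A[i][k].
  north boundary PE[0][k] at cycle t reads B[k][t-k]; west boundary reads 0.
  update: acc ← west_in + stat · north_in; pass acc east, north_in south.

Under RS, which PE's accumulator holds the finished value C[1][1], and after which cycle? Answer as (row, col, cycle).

(row, col, cycle) = (1, 1, 3)

Under RS, C[1][1] lands at PE[1][1]:
  step 0 · PE1,1: acc=0; fwd→0 fwd↓0
  step 1 · PE1,1: acc=0; fwd→0 fwd↓0
  step 2 · PE1,1: acc=33; fwd→33 fwd↓4
  step 3 · PE1,1: acc=15; fwd→15 fwd↓3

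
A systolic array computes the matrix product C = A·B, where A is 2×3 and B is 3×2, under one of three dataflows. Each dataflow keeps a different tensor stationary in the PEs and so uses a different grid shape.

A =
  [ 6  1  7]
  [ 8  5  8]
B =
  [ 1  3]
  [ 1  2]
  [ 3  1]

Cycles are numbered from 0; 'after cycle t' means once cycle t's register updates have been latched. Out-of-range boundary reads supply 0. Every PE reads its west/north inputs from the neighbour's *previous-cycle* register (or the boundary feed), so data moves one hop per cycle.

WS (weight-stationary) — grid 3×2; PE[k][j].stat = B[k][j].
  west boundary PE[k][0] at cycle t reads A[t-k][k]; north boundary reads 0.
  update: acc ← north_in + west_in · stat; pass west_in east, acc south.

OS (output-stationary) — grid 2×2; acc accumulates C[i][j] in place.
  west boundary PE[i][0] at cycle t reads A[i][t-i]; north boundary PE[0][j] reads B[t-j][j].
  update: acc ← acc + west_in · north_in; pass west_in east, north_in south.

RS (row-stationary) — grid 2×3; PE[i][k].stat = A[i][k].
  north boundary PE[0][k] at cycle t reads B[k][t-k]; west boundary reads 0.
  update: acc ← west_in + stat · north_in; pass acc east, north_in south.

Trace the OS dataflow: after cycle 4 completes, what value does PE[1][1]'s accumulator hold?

OS (2×2). Following PE[1][1] plus its west/north inputs:
  t=0 PE[0][1]: acc=0 h=0 v=0
  t=0 PE[1][0]: acc=0 h=0 v=0
  t=0 PE[1][1]: acc=0 h=0 v=0
  t=1 PE[0][1]: acc=18 h=6 v=3
  t=1 PE[1][0]: acc=8 h=8 v=1
  t=1 PE[1][1]: acc=0 h=0 v=0
  t=2 PE[0][1]: acc=20 h=1 v=2
  t=2 PE[1][0]: acc=13 h=5 v=1
  t=2 PE[1][1]: acc=24 h=8 v=3
  t=3 PE[0][1]: acc=27 h=7 v=1
  t=3 PE[1][0]: acc=37 h=8 v=3
  t=3 PE[1][1]: acc=34 h=5 v=2
  t=4 PE[0][1]: acc=27 h=0 v=0
  t=4 PE[1][0]: acc=37 h=0 v=0
  t=4 PE[1][1]: acc=42 h=8 v=1

PE[1][1].acc = 42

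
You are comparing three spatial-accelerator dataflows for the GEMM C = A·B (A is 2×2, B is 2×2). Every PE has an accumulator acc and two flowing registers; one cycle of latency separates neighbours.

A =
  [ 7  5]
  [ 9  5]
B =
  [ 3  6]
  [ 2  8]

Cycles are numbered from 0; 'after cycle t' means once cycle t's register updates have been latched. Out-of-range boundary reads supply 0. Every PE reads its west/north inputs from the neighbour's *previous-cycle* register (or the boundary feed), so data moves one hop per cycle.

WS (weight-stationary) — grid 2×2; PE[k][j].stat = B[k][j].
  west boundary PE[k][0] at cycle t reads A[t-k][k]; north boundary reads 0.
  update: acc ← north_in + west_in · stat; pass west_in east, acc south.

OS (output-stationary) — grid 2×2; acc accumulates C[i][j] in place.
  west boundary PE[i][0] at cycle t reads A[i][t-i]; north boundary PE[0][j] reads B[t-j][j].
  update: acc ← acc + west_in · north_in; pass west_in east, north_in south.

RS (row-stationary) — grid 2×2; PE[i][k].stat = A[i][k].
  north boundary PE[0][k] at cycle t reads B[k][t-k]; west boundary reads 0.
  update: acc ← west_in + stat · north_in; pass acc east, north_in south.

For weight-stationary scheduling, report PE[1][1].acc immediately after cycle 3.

WS on a 2×2 grid — tracing PE[1][1] and its feeders:
  step 0 · PE0,1: acc=0; fwd→0 fwd↓0
  step 0 · PE1,0: acc=0; fwd→0 fwd↓0
  step 0 · PE1,1: acc=0; fwd→0 fwd↓0
  step 1 · PE0,1: acc=42; fwd→7 fwd↓42
  step 1 · PE1,0: acc=31; fwd→5 fwd↓31
  step 1 · PE1,1: acc=0; fwd→0 fwd↓0
  step 2 · PE0,1: acc=54; fwd→9 fwd↓54
  step 2 · PE1,0: acc=37; fwd→5 fwd↓37
  step 2 · PE1,1: acc=82; fwd→5 fwd↓82
  step 3 · PE0,1: acc=0; fwd→0 fwd↓0
  step 3 · PE1,0: acc=0; fwd→0 fwd↓0
  step 3 · PE1,1: acc=94; fwd→5 fwd↓94

PE[1][1].acc = 94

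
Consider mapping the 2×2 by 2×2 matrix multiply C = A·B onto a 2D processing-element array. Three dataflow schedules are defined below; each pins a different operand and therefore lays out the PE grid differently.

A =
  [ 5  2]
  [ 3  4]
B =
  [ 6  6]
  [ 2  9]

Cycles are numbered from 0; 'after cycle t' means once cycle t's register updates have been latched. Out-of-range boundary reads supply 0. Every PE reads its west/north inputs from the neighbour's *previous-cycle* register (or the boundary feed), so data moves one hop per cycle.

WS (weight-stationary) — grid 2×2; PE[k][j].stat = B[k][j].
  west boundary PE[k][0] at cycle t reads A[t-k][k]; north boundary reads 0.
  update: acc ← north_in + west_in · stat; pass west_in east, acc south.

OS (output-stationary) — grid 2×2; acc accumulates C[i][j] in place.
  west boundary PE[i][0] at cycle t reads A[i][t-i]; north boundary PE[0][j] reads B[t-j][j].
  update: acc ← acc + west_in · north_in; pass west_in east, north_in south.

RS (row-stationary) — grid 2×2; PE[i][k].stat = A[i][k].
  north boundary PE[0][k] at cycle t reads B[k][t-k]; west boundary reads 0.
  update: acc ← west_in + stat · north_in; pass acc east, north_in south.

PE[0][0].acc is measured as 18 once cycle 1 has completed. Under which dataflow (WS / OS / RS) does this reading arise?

dataflow = WS

WS [2×2] PE[0][0] across cycles:
  @0  [0,0]  acc 30  |  →5  ↓30
  @1  [0,0]  acc 18  |  →3  ↓18
OS [2×2] PE[0][0] across cycles:
  @0  [0,0]  acc 30  |  →5  ↓6
  @1  [0,0]  acc 34  |  →2  ↓2
RS [2×2] PE[0][0] across cycles:
  @0  [0,0]  acc 30  |  →30  ↓6
  @1  [0,0]  acc 30  |  →30  ↓6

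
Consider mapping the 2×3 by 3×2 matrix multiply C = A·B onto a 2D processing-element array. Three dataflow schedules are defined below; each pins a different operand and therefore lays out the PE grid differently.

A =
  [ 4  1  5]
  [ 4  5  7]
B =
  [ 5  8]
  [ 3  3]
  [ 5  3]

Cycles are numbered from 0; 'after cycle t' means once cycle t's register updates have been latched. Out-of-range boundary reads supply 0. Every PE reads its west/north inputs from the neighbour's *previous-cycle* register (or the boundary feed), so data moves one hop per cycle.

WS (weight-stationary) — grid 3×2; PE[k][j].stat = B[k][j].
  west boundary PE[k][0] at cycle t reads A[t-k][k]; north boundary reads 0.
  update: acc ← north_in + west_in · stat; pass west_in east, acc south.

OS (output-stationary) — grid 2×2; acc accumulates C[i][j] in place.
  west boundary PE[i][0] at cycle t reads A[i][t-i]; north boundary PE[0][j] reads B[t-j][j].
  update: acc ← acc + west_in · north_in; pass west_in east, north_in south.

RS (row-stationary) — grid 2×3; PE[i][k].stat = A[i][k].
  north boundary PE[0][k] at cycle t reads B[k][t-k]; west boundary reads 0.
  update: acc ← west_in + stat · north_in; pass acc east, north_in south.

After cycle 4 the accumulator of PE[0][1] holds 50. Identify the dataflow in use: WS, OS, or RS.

WS [3×2] PE[0][1] across cycles:
  @0  [0,1]  acc 0  |  →0  ↓0
  @1  [0,1]  acc 32  |  →4  ↓32
  @2  [0,1]  acc 32  |  →4  ↓32
  @3  [0,1]  acc 0  |  →0  ↓0
  @4  [0,1]  acc 0  |  →0  ↓0
OS [2×2] PE[0][1] across cycles:
  @0  [0,1]  acc 0  |  →0  ↓0
  @1  [0,1]  acc 32  |  →4  ↓8
  @2  [0,1]  acc 35  |  →1  ↓3
  @3  [0,1]  acc 50  |  →5  ↓3
  @4  [0,1]  acc 50  |  →0  ↓0
RS [2×3] PE[0][1] across cycles:
  @0  [0,1]  acc 0  |  →0  ↓0
  @1  [0,1]  acc 23  |  →23  ↓3
  @2  [0,1]  acc 35  |  →35  ↓3
  @3  [0,1]  acc 0  |  →0  ↓0
  @4  [0,1]  acc 0  |  →0  ↓0

dataflow = OS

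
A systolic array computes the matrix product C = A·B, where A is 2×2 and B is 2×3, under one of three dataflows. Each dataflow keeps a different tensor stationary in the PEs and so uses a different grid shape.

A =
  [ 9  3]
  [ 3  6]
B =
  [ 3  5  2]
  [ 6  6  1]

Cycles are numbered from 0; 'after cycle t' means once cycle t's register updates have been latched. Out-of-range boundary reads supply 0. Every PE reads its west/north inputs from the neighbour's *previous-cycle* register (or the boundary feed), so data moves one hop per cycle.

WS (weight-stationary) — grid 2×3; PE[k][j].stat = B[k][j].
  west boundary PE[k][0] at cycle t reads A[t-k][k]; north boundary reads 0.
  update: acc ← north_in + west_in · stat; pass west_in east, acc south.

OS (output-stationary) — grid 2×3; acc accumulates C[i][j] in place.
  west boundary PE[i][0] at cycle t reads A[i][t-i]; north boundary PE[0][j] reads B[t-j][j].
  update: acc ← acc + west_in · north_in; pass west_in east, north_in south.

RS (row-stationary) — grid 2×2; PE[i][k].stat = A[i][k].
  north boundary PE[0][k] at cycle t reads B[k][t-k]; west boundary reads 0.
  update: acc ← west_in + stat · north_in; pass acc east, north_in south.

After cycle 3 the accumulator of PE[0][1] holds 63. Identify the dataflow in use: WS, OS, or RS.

dataflow = OS

WS (2×3 grid), PE[0][1]:
  cycle 0: PE[0][1] → acc 0, east 0, south 0
  cycle 1: PE[0][1] → acc 45, east 9, south 45
  cycle 2: PE[0][1] → acc 15, east 3, south 15
  cycle 3: PE[0][1] → acc 0, east 0, south 0
OS (2×3 grid), PE[0][1]:
  cycle 0: PE[0][1] → acc 0, east 0, south 0
  cycle 1: PE[0][1] → acc 45, east 9, south 5
  cycle 2: PE[0][1] → acc 63, east 3, south 6
  cycle 3: PE[0][1] → acc 63, east 0, south 0
RS (2×2 grid), PE[0][1]:
  cycle 0: PE[0][1] → acc 0, east 0, south 0
  cycle 1: PE[0][1] → acc 45, east 45, south 6
  cycle 2: PE[0][1] → acc 63, east 63, south 6
  cycle 3: PE[0][1] → acc 21, east 21, south 1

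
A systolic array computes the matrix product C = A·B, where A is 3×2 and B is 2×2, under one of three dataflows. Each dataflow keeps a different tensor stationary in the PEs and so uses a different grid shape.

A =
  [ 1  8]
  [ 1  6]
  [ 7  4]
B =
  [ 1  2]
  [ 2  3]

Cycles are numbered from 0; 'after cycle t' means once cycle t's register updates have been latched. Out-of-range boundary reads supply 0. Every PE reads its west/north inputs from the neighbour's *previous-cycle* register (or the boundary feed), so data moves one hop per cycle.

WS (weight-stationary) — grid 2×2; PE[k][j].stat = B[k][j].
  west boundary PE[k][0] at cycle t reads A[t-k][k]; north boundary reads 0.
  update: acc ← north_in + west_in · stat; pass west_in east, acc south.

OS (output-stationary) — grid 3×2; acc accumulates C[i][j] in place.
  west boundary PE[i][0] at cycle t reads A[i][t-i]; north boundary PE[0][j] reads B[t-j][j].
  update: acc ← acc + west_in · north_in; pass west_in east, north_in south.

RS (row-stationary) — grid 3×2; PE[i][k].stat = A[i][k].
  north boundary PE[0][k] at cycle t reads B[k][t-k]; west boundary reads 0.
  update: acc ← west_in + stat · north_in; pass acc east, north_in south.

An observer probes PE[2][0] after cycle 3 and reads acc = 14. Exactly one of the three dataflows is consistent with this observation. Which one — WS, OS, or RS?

— WS: 2×2 array has no PE[2][0].
Under OS (3×2), PE[2][0]:
  [0] (2,0) acc=0 (h:0 v:0)
  [1] (2,0) acc=0 (h:0 v:0)
  [2] (2,0) acc=7 (h:7 v:1)
  [3] (2,0) acc=15 (h:4 v:2)
Under RS (3×2), PE[2][0]:
  [0] (2,0) acc=0 (h:0 v:0)
  [1] (2,0) acc=0 (h:0 v:0)
  [2] (2,0) acc=7 (h:7 v:1)
  [3] (2,0) acc=14 (h:14 v:2)

dataflow = RS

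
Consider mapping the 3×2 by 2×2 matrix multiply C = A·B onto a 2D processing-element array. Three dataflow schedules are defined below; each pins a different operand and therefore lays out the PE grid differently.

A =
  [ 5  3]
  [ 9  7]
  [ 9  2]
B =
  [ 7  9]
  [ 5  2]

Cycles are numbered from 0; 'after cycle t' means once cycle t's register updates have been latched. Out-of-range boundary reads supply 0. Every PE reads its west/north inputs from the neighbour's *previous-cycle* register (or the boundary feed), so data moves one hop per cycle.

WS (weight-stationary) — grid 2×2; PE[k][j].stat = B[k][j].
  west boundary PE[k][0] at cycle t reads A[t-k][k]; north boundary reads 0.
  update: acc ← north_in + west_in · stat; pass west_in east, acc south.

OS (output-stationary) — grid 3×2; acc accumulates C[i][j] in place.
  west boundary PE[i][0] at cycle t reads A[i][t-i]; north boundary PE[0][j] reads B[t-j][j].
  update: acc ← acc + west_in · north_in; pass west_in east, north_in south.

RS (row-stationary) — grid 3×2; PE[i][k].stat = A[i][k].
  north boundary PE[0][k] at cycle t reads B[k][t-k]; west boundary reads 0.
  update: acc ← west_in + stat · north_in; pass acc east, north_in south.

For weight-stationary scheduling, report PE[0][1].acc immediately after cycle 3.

Tracing WS — 2×2 array, target PE[0][1]:
  [0] (0,0) acc=35 (h:5 v:35)
  [0] (0,1) acc=0 (h:0 v:0)
  [1] (0,0) acc=63 (h:9 v:63)
  [1] (0,1) acc=45 (h:5 v:45)
  [2] (0,0) acc=63 (h:9 v:63)
  [2] (0,1) acc=81 (h:9 v:81)
  [3] (0,0) acc=0 (h:0 v:0)
  [3] (0,1) acc=81 (h:9 v:81)

PE[0][1].acc = 81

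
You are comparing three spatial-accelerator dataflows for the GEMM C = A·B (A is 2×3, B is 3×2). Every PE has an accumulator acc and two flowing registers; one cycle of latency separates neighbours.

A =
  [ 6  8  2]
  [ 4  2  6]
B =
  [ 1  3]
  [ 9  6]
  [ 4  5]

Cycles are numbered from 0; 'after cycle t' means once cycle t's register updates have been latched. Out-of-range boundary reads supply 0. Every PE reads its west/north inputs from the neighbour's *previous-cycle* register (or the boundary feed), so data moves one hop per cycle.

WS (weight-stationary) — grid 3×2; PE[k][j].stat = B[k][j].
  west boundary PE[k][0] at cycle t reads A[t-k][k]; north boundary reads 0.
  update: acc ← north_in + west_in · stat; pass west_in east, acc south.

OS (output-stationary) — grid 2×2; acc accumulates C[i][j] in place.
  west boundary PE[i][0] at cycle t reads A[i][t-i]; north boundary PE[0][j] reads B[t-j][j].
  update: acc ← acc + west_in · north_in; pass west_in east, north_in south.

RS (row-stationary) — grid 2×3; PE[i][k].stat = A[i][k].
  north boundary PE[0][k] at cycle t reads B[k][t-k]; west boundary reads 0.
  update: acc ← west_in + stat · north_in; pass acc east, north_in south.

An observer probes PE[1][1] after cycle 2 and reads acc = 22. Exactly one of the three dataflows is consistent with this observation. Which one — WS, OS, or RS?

dataflow = RS

WS [3×2] PE[1][1] across cycles:
  0: (1,1).acc=0  regs=<0,0>
  1: (1,1).acc=0  regs=<0,0>
  2: (1,1).acc=66  regs=<8,66>
OS [2×2] PE[1][1] across cycles:
  0: (1,1).acc=0  regs=<0,0>
  1: (1,1).acc=0  regs=<0,0>
  2: (1,1).acc=12  regs=<4,3>
RS [2×3] PE[1][1] across cycles:
  0: (1,1).acc=0  regs=<0,0>
  1: (1,1).acc=0  regs=<0,0>
  2: (1,1).acc=22  regs=<22,9>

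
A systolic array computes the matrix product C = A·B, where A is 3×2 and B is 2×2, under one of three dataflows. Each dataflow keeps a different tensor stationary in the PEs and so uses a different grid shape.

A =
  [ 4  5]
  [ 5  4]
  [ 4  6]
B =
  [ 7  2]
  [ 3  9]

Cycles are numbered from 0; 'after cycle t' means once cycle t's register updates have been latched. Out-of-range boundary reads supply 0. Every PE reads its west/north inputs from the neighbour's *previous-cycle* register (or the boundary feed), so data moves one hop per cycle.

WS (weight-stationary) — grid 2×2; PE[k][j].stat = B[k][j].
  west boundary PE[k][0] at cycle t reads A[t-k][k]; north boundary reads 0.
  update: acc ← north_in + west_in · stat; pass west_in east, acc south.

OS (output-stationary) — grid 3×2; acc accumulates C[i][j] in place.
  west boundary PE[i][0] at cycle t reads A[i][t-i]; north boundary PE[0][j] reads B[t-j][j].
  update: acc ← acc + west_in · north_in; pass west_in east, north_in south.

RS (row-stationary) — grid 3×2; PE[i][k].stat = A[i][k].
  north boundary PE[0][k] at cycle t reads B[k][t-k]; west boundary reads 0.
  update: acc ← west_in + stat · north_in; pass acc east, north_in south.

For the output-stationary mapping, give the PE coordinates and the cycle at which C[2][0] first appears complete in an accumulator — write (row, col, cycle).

(row, col, cycle) = (2, 0, 3)

OS: C[2][0] accumulates in PE[2][0]:
  t=0 PE[2][0]: acc=0 h=0 v=0
  t=1 PE[2][0]: acc=0 h=0 v=0
  t=2 PE[2][0]: acc=28 h=4 v=7
  t=3 PE[2][0]: acc=46 h=6 v=3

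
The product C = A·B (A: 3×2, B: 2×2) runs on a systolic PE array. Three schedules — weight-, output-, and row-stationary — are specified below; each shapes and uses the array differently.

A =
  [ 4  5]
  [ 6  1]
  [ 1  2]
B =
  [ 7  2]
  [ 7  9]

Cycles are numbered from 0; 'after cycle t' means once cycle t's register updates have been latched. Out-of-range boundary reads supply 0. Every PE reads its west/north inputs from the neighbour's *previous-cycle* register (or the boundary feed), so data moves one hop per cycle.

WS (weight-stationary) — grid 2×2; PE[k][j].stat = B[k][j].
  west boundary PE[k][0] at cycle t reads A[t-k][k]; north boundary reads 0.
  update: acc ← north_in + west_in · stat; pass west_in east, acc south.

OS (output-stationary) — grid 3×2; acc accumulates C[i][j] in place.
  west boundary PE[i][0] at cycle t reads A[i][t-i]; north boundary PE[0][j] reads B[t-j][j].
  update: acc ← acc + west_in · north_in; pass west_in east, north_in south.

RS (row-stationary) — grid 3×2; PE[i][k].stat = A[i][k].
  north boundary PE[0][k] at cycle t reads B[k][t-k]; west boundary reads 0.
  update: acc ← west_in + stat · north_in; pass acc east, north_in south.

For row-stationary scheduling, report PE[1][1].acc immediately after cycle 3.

RS (3×2). Following PE[1][1] plus its west/north inputs:
  c0 r0c1: 0 / 0 / 0
  c0 r1c0: 0 / 0 / 0
  c0 r1c1: 0 / 0 / 0
  c1 r0c1: 63 / 63 / 7
  c1 r1c0: 42 / 42 / 7
  c1 r1c1: 0 / 0 / 0
  c2 r0c1: 53 / 53 / 9
  c2 r1c0: 12 / 12 / 2
  c2 r1c1: 49 / 49 / 7
  c3 r0c1: 0 / 0 / 0
  c3 r1c0: 0 / 0 / 0
  c3 r1c1: 21 / 21 / 9

PE[1][1].acc = 21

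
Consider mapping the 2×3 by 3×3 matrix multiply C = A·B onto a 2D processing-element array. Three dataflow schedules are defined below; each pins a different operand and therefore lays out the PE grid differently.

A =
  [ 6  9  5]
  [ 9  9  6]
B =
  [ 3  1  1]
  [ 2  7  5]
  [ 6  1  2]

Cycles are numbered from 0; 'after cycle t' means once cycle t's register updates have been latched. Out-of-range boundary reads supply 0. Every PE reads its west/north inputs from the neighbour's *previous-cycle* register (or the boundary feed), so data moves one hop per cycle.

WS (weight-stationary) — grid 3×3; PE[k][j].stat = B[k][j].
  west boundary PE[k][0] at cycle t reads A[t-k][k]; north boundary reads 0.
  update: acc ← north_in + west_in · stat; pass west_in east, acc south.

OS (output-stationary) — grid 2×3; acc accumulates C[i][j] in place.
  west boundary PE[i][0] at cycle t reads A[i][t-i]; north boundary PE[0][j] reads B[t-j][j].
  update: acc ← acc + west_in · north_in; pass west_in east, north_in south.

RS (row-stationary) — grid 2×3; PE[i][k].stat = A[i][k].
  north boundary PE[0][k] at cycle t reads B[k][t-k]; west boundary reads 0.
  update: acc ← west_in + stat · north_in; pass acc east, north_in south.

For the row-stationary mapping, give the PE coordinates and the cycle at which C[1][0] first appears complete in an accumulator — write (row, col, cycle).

(row, col, cycle) = (1, 2, 3)

RS: C[1][0] accumulates in PE[1][2]:
  step 0 · PE1,2: acc=0; fwd→0 fwd↓0
  step 1 · PE1,2: acc=0; fwd→0 fwd↓0
  step 2 · PE1,2: acc=0; fwd→0 fwd↓0
  step 3 · PE1,2: acc=81; fwd→81 fwd↓6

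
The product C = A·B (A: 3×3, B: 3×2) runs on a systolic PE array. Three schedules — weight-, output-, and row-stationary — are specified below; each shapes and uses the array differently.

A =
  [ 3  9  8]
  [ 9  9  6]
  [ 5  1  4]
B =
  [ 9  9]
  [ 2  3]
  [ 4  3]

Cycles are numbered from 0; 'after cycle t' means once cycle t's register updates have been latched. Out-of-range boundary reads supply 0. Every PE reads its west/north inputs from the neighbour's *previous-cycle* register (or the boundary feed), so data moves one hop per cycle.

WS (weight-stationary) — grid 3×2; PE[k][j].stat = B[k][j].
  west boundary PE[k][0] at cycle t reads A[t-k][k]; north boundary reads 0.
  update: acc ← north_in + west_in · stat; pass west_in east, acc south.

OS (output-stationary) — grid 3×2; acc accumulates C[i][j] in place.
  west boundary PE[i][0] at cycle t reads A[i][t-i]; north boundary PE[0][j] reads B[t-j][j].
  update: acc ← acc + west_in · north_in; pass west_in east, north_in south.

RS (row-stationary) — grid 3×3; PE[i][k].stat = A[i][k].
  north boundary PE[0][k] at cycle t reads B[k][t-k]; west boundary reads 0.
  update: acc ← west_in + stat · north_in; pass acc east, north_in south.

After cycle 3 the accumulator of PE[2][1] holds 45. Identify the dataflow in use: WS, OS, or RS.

dataflow = OS

WS [3×2] PE[2][1] across cycles:
  t=0 PE[2][1]: acc=0 h=0 v=0
  t=1 PE[2][1]: acc=0 h=0 v=0
  t=2 PE[2][1]: acc=0 h=0 v=0
  t=3 PE[2][1]: acc=78 h=8 v=78
OS [3×2] PE[2][1] across cycles:
  t=0 PE[2][1]: acc=0 h=0 v=0
  t=1 PE[2][1]: acc=0 h=0 v=0
  t=2 PE[2][1]: acc=0 h=0 v=0
  t=3 PE[2][1]: acc=45 h=5 v=9
RS [3×3] PE[2][1] across cycles:
  t=0 PE[2][1]: acc=0 h=0 v=0
  t=1 PE[2][1]: acc=0 h=0 v=0
  t=2 PE[2][1]: acc=0 h=0 v=0
  t=3 PE[2][1]: acc=47 h=47 v=2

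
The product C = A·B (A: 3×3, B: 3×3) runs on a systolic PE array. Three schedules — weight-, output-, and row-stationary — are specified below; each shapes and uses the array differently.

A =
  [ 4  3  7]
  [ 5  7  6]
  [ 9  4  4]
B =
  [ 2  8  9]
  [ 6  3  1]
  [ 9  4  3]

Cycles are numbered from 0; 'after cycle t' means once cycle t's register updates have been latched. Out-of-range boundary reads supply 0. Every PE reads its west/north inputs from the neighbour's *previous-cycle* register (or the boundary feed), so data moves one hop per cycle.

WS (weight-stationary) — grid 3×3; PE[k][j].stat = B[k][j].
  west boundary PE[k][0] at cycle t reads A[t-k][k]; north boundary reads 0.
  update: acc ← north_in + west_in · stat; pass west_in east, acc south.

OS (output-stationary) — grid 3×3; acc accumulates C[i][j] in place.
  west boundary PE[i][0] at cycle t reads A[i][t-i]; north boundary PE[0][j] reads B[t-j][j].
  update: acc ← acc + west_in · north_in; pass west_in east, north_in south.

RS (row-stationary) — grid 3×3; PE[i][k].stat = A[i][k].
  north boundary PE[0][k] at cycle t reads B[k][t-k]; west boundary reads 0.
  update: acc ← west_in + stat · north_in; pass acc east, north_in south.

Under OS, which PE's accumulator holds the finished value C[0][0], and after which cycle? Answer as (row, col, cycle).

(row, col, cycle) = (0, 0, 2)

OS — PE[0][0] is where C[0][0] collects:
  0: (0,0).acc=8  regs=<4,2>
  1: (0,0).acc=26  regs=<3,6>
  2: (0,0).acc=89  regs=<7,9>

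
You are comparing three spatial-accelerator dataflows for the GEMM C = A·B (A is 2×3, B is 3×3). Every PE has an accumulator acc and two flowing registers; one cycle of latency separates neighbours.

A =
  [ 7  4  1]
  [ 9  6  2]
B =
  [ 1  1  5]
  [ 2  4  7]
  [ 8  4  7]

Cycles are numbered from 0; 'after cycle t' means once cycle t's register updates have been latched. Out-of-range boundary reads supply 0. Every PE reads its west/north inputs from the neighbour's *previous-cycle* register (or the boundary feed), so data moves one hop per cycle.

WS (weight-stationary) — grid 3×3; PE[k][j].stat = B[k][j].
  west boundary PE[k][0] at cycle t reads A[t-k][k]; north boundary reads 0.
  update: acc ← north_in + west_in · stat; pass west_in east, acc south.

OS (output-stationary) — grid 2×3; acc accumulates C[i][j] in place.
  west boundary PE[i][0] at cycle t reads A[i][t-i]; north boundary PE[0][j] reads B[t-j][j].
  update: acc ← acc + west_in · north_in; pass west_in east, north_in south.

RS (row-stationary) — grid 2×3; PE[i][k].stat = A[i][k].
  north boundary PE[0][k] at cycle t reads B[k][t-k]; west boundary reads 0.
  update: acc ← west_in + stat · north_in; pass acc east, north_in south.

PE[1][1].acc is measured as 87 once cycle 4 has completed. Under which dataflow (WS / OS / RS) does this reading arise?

dataflow = RS

WS (3×3 grid), PE[1][1]:
  @0  [1,1]  acc 0  |  →0  ↓0
  @1  [1,1]  acc 0  |  →0  ↓0
  @2  [1,1]  acc 23  |  →4  ↓23
  @3  [1,1]  acc 33  |  →6  ↓33
  @4  [1,1]  acc 0  |  →0  ↓0
OS (2×3 grid), PE[1][1]:
  @0  [1,1]  acc 0  |  →0  ↓0
  @1  [1,1]  acc 0  |  →0  ↓0
  @2  [1,1]  acc 9  |  →9  ↓1
  @3  [1,1]  acc 33  |  →6  ↓4
  @4  [1,1]  acc 41  |  →2  ↓4
RS (2×3 grid), PE[1][1]:
  @0  [1,1]  acc 0  |  →0  ↓0
  @1  [1,1]  acc 0  |  →0  ↓0
  @2  [1,1]  acc 21  |  →21  ↓2
  @3  [1,1]  acc 33  |  →33  ↓4
  @4  [1,1]  acc 87  |  →87  ↓7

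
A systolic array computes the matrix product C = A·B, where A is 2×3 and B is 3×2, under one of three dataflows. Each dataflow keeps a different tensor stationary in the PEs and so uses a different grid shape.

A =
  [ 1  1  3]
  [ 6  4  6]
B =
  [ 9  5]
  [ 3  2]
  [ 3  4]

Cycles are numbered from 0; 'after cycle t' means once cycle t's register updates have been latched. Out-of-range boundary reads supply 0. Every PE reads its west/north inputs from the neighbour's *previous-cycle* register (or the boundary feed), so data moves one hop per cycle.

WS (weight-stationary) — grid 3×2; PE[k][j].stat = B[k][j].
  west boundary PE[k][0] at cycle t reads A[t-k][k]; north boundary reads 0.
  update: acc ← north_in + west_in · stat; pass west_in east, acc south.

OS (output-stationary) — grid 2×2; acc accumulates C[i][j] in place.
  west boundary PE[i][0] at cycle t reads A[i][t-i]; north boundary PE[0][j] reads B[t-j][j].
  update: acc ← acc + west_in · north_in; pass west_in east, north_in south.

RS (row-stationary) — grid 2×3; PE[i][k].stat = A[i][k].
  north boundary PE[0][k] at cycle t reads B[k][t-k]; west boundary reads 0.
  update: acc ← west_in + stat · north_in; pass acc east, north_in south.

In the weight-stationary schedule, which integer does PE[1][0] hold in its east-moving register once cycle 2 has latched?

register = 4

Tracing WS — 3×2 array, target PE[1][0]:
  after 0 — PE[0][0] acc=9, pass-E 1, pass-S 9
  after 0 — PE[1][0] acc=0, pass-E 0, pass-S 0
  after 1 — PE[0][0] acc=54, pass-E 6, pass-S 54
  after 1 — PE[1][0] acc=12, pass-E 1, pass-S 12
  after 2 — PE[0][0] acc=0, pass-E 0, pass-S 0
  after 2 — PE[1][0] acc=66, pass-E 4, pass-S 66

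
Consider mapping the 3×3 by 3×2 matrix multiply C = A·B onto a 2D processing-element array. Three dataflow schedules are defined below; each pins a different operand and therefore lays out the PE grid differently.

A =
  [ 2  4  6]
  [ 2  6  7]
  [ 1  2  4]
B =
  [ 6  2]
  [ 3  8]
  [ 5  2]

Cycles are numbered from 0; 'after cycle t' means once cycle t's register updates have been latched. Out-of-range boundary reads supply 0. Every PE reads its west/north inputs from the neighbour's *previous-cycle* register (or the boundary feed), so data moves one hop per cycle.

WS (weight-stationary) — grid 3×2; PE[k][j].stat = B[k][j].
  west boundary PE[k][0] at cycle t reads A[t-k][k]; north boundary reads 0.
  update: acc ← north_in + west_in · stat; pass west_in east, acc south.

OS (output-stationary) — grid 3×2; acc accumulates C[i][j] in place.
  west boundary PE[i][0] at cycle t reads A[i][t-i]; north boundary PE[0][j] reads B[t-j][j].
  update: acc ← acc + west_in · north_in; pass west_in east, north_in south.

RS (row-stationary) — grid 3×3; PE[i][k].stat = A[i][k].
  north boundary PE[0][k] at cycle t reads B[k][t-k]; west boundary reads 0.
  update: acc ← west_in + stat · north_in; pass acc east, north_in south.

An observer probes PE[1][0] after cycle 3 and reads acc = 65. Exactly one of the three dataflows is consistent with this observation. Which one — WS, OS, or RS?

dataflow = OS

WS (3×2 grid), PE[1][0]:
  t=0 PE[1][0]: acc=0 h=0 v=0
  t=1 PE[1][0]: acc=24 h=4 v=24
  t=2 PE[1][0]: acc=30 h=6 v=30
  t=3 PE[1][0]: acc=12 h=2 v=12
OS (3×2 grid), PE[1][0]:
  t=0 PE[1][0]: acc=0 h=0 v=0
  t=1 PE[1][0]: acc=12 h=2 v=6
  t=2 PE[1][0]: acc=30 h=6 v=3
  t=3 PE[1][0]: acc=65 h=7 v=5
RS (3×3 grid), PE[1][0]:
  t=0 PE[1][0]: acc=0 h=0 v=0
  t=1 PE[1][0]: acc=12 h=12 v=6
  t=2 PE[1][0]: acc=4 h=4 v=2
  t=3 PE[1][0]: acc=0 h=0 v=0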